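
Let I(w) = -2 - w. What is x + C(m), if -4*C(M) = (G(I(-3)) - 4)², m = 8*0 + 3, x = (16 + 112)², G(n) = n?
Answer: 65527/4 ≈ 16382.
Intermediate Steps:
x = 16384 (x = 128² = 16384)
m = 3 (m = 0 + 3 = 3)
C(M) = -9/4 (C(M) = -((-2 - 1*(-3)) - 4)²/4 = -((-2 + 3) - 4)²/4 = -(1 - 4)²/4 = -¼*(-3)² = -¼*9 = -9/4)
x + C(m) = 16384 - 9/4 = 65527/4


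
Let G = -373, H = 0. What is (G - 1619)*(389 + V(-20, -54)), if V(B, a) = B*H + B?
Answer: -735048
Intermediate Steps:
V(B, a) = B (V(B, a) = B*0 + B = 0 + B = B)
(G - 1619)*(389 + V(-20, -54)) = (-373 - 1619)*(389 - 20) = -1992*369 = -735048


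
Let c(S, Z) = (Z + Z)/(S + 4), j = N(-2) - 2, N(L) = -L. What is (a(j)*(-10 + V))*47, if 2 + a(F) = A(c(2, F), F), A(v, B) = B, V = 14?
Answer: -376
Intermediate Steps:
j = 0 (j = -1*(-2) - 2 = 2 - 2 = 0)
c(S, Z) = 2*Z/(4 + S) (c(S, Z) = (2*Z)/(4 + S) = 2*Z/(4 + S))
a(F) = -2 + F
(a(j)*(-10 + V))*47 = ((-2 + 0)*(-10 + 14))*47 = -2*4*47 = -8*47 = -376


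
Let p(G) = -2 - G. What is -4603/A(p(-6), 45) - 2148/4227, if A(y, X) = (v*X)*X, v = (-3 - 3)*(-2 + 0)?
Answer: -23884427/34238700 ≈ -0.69759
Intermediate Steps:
v = 12 (v = -6*(-2) = 12)
A(y, X) = 12*X**2 (A(y, X) = (12*X)*X = 12*X**2)
-4603/A(p(-6), 45) - 2148/4227 = -4603/(12*45**2) - 2148/4227 = -4603/(12*2025) - 2148*1/4227 = -4603/24300 - 716/1409 = -23884427/34238700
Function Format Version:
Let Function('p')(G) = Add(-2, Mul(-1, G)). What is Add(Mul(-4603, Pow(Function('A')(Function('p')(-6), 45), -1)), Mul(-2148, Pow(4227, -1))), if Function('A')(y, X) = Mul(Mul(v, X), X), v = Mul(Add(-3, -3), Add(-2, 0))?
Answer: Rational(-23884427, 34238700) ≈ -0.69759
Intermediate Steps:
v = 12 (v = Mul(-6, -2) = 12)
Function('A')(y, X) = Mul(12, Pow(X, 2)) (Function('A')(y, X) = Mul(Mul(12, X), X) = Mul(12, Pow(X, 2)))
Add(Mul(-4603, Pow(Function('A')(Function('p')(-6), 45), -1)), Mul(-2148, Pow(4227, -1))) = Add(Mul(-4603, Pow(Mul(12, Pow(45, 2)), -1)), Mul(-2148, Pow(4227, -1))) = Add(Mul(-4603, Pow(Mul(12, 2025), -1)), Mul(-2148, Rational(1, 4227))) = Add(Mul(-4603, Pow(24300, -1)), Rational(-716, 1409)) = Add(Mul(-4603, Rational(1, 24300)), Rational(-716, 1409)) = Add(Rational(-4603, 24300), Rational(-716, 1409)) = Rational(-23884427, 34238700)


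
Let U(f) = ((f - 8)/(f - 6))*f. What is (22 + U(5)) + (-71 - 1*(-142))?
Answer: 108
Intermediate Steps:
U(f) = f*(-8 + f)/(-6 + f) (U(f) = ((-8 + f)/(-6 + f))*f = f*(-8 + f)/(-6 + f))
(22 + U(5)) + (-71 - 1*(-142)) = (22 + 5*(-8 + 5)/(-6 + 5)) + (-71 - 1*(-142)) = (22 + 5*(-3)/(-1)) + (-71 + 142) = (22 + 5*(-1)*(-3)) + 71 = (22 + 15) + 71 = 37 + 71 = 108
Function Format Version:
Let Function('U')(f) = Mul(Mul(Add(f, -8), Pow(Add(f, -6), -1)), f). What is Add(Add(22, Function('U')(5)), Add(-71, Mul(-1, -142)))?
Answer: 108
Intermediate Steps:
Function('U')(f) = Mul(f, Pow(Add(-6, f), -1), Add(-8, f)) (Function('U')(f) = Mul(Mul(Add(-8, f), Pow(Add(-6, f), -1)), f) = Mul(Mul(Pow(Add(-6, f), -1), Add(-8, f)), f) = Mul(f, Pow(Add(-6, f), -1), Add(-8, f)))
Add(Add(22, Function('U')(5)), Add(-71, Mul(-1, -142))) = Add(Add(22, Mul(5, Pow(Add(-6, 5), -1), Add(-8, 5))), Add(-71, Mul(-1, -142))) = Add(Add(22, Mul(5, Pow(-1, -1), -3)), Add(-71, 142)) = Add(Add(22, Mul(5, -1, -3)), 71) = Add(Add(22, 15), 71) = Add(37, 71) = 108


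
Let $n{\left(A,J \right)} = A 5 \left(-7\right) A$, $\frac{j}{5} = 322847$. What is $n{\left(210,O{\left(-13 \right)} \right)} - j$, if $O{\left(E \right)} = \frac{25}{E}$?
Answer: $-3157735$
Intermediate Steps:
$j = 1614235$ ($j = 5 \cdot 322847 = 1614235$)
$n{\left(A,J \right)} = - 35 A^{2}$ ($n{\left(A,J \right)} = 5 A \left(-7\right) A = - 35 A A = - 35 A^{2}$)
$n{\left(210,O{\left(-13 \right)} \right)} - j = - 35 \cdot 210^{2} - 1614235 = \left(-35\right) 44100 - 1614235 = -1543500 - 1614235 = -3157735$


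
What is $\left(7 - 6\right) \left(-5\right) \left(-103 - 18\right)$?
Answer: $605$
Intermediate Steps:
$\left(7 - 6\right) \left(-5\right) \left(-103 - 18\right) = 1 \left(-5\right) \left(-121\right) = \left(-5\right) \left(-121\right) = 605$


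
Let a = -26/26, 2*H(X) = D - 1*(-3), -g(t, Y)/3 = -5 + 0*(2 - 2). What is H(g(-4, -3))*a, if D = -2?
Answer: -½ ≈ -0.50000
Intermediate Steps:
g(t, Y) = 15 (g(t, Y) = -3*(-5 + 0*(2 - 2)) = -3*(-5 + 0*0) = -3*(-5 + 0) = -3*(-5) = 15)
H(X) = ½ (H(X) = (-2 - 1*(-3))/2 = (-2 + 3)/2 = (½)*1 = ½)
a = -1 (a = -26*1/26 = -1)
H(g(-4, -3))*a = (½)*(-1) = -½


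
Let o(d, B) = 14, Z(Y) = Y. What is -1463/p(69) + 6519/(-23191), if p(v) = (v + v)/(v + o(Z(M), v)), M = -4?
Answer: -2816959561/3200358 ≈ -880.20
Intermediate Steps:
p(v) = 2*v/(14 + v) (p(v) = (v + v)/(v + 14) = (2*v)/(14 + v) = 2*v/(14 + v))
-1463/p(69) + 6519/(-23191) = -1463/(2*69/(14 + 69)) + 6519/(-23191) = -1463/(2*69/83) + 6519*(-1/23191) = -1463/(2*69*(1/83)) - 6519/23191 = -1463/138/83 - 6519/23191 = -1463*83/138 - 6519/23191 = -121429/138 - 6519/23191 = -2816959561/3200358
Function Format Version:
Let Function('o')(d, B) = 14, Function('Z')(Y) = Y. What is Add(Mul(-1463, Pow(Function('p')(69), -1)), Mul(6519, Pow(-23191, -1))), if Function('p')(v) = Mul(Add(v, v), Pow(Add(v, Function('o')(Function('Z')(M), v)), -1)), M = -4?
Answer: Rational(-2816959561, 3200358) ≈ -880.20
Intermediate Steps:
Function('p')(v) = Mul(2, v, Pow(Add(14, v), -1)) (Function('p')(v) = Mul(Add(v, v), Pow(Add(v, 14), -1)) = Mul(Mul(2, v), Pow(Add(14, v), -1)) = Mul(2, v, Pow(Add(14, v), -1)))
Add(Mul(-1463, Pow(Function('p')(69), -1)), Mul(6519, Pow(-23191, -1))) = Add(Mul(-1463, Pow(Mul(2, 69, Pow(Add(14, 69), -1)), -1)), Mul(6519, Pow(-23191, -1))) = Add(Mul(-1463, Pow(Mul(2, 69, Pow(83, -1)), -1)), Mul(6519, Rational(-1, 23191))) = Add(Mul(-1463, Pow(Mul(2, 69, Rational(1, 83)), -1)), Rational(-6519, 23191)) = Add(Mul(-1463, Pow(Rational(138, 83), -1)), Rational(-6519, 23191)) = Add(Mul(-1463, Rational(83, 138)), Rational(-6519, 23191)) = Add(Rational(-121429, 138), Rational(-6519, 23191)) = Rational(-2816959561, 3200358)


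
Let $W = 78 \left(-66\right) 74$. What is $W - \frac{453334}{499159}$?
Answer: $- \frac{190156072702}{499159} \approx -3.8095 \cdot 10^{5}$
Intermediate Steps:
$W = -380952$ ($W = \left(-5148\right) 74 = -380952$)
$W - \frac{453334}{499159} = -380952 - \frac{453334}{499159} = - \frac{190156072702}{499159}$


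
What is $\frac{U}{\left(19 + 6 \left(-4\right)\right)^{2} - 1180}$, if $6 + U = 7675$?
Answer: $- \frac{7669}{1155} \approx -6.6398$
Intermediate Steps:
$U = 7669$ ($U = -6 + 7675 = 7669$)
$\frac{U}{\left(19 + 6 \left(-4\right)\right)^{2} - 1180} = \frac{7669}{\left(19 + 6 \left(-4\right)\right)^{2} - 1180} = \frac{7669}{\left(19 - 24\right)^{2} - 1180} = \frac{7669}{\left(-5\right)^{2} - 1180} = \frac{7669}{25 - 1180} = \frac{7669}{-1155} = 7669 \left(- \frac{1}{1155}\right) = - \frac{7669}{1155}$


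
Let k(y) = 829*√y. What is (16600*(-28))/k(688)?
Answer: -116200*√43/35647 ≈ -21.376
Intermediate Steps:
(16600*(-28))/k(688) = (16600*(-28))/((829*√688)) = -464800*√43/142588 = -116200*√43/35647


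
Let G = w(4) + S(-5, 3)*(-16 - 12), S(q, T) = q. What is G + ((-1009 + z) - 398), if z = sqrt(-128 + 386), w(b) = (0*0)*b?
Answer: -1267 + sqrt(258) ≈ -1250.9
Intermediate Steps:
w(b) = 0 (w(b) = 0*b = 0)
z = sqrt(258) ≈ 16.062
G = 140 (G = 0 - 5*(-16 - 12) = 0 - 5*(-28) = 0 + 140 = 140)
G + ((-1009 + z) - 398) = 140 + ((-1009 + sqrt(258)) - 398) = 140 + (-1407 + sqrt(258)) = -1267 + sqrt(258)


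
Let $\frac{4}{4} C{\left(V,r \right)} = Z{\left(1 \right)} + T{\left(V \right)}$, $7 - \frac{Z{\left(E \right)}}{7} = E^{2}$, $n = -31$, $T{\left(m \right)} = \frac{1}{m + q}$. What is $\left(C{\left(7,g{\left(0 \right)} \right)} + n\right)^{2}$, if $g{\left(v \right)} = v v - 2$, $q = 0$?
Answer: $\frac{6084}{49} \approx 124.16$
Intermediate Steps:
$T{\left(m \right)} = \frac{1}{m}$ ($T{\left(m \right)} = \frac{1}{m + 0} = \frac{1}{m}$)
$Z{\left(E \right)} = 49 - 7 E^{2}$
$g{\left(v \right)} = -2 + v^{2}$ ($g{\left(v \right)} = v^{2} - 2 = -2 + v^{2}$)
$C{\left(V,r \right)} = 42 + \frac{1}{V}$ ($C{\left(V,r \right)} = \left(49 - 7 \cdot 1^{2}\right) + \frac{1}{V} = \left(49 - 7\right) + \frac{1}{V} = 42 + \frac{1}{V}$)
$\left(C{\left(7,g{\left(0 \right)} \right)} + n\right)^{2} = \left(\left(42 + \frac{1}{7}\right) - 31\right)^{2} = \left(\frac{295}{7} - 31\right)^{2} = \left(\frac{78}{7}\right)^{2} = \frac{6084}{49}$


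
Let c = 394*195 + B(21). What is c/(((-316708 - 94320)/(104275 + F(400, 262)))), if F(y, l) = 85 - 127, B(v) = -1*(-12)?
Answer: -4004736093/205514 ≈ -19486.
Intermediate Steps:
B(v) = 12
F(y, l) = -42
c = 76842 (c = 394*195 + 12 = 76830 + 12 = 76842)
c/(((-316708 - 94320)/(104275 + F(400, 262)))) = 76842/(((-316708 - 94320)/(104275 - 42))) = 76842/((-411028/104233)) = 76842/((-411028*1/104233)) = 76842/(-411028/104233) = 76842*(-104233/411028) = -4004736093/205514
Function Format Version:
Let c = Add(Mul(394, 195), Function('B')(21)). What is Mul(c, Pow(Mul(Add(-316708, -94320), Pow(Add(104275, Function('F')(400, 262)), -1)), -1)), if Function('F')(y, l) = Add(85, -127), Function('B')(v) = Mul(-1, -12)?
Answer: Rational(-4004736093, 205514) ≈ -19486.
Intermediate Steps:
Function('B')(v) = 12
Function('F')(y, l) = -42
c = 76842 (c = Add(Mul(394, 195), 12) = Add(76830, 12) = 76842)
Mul(c, Pow(Mul(Add(-316708, -94320), Pow(Add(104275, Function('F')(400, 262)), -1)), -1)) = Mul(76842, Pow(Mul(Add(-316708, -94320), Pow(Add(104275, -42), -1)), -1)) = Mul(76842, Pow(Mul(-411028, Pow(104233, -1)), -1)) = Mul(76842, Pow(Mul(-411028, Rational(1, 104233)), -1)) = Mul(76842, Pow(Rational(-411028, 104233), -1)) = Mul(76842, Rational(-104233, 411028)) = Rational(-4004736093, 205514)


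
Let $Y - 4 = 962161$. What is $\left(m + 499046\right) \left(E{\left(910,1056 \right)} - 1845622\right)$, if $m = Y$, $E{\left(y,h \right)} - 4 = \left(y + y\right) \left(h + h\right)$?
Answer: $2919823966842$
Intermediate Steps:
$Y = 962165$ ($Y = 4 + 962161 = 962165$)
$E{\left(y,h \right)} = 4 + 4 h y$ ($E{\left(y,h \right)} = 4 + \left(y + y\right) \left(h + h\right) = 4 + 2 y 2 h = 4 + 4 h y$)
$m = 962165$
$\left(m + 499046\right) \left(E{\left(910,1056 \right)} - 1845622\right) = \left(962165 + 499046\right) \left(\left(4 + 4 \cdot 1056 \cdot 910\right) - 1845622\right) = 1461211 \left(\left(4 + 3843840\right) - 1845622\right) = 1461211 \left(3843844 - 1845622\right) = 1461211 \cdot 1998222 = 2919823966842$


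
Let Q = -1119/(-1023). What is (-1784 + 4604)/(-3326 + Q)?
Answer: -320540/377931 ≈ -0.84814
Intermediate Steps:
Q = 373/341 (Q = -1119*(-1/1023) = 373/341 ≈ 1.0938)
(-1784 + 4604)/(-3326 + Q) = (-1784 + 4604)/(-3326 + 373/341) = 2820/(-1133793/341) = 2820*(-341/1133793) = -320540/377931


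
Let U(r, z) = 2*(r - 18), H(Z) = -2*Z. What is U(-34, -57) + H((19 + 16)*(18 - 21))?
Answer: 106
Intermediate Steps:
U(r, z) = -36 + 2*r (U(r, z) = 2*(-18 + r) = -36 + 2*r)
U(-34, -57) + H((19 + 16)*(18 - 21)) = (-36 + 2*(-34)) - 2*(19 + 16)*(18 - 21) = (-36 - 68) - 70*(-3) = -104 - 2*(-105) = -104 + 210 = 106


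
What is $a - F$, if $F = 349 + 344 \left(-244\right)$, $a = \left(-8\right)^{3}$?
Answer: $83075$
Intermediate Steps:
$a = -512$
$F = -83587$ ($F = 349 - 83936 = -83587$)
$a - F = -512 - -83587 = -512 + 83587 = 83075$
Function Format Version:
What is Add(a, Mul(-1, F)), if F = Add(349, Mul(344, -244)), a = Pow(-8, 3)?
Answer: 83075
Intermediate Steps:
a = -512
F = -83587 (F = Add(349, -83936) = -83587)
Add(a, Mul(-1, F)) = Add(-512, Mul(-1, -83587)) = Add(-512, 83587) = 83075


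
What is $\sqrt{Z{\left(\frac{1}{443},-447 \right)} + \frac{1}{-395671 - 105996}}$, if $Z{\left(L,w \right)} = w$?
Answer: $\frac{5 i \sqrt{4499855666602}}{501667} \approx 21.142 i$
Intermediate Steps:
$\sqrt{Z{\left(\frac{1}{443},-447 \right)} + \frac{1}{-395671 - 105996}} = \sqrt{-447 + \frac{1}{-395671 - 105996}} = \sqrt{-447 + \frac{1}{-501667}} = \sqrt{-447 - \frac{1}{501667}} = \sqrt{- \frac{224245150}{501667}} = \frac{5 i \sqrt{4499855666602}}{501667}$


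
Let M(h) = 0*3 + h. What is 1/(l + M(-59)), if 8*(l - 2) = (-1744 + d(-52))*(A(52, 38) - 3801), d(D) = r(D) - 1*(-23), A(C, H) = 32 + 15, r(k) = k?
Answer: 4/3327693 ≈ 1.2020e-6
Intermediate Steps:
A(C, H) = 47
d(D) = 23 + D (d(D) = D - 1*(-23) = D + 23 = 23 + D)
M(h) = h (M(h) = 0 + h = h)
l = 3327929/4 (l = 2 + ((-1744 + (23 - 52))*(47 - 3801))/8 = 2 + ((-1744 - 29)*(-3754))/8 = 2 + (-1773*(-3754))/8 = 2 + (⅛)*6655842 = 2 + 3327921/4 = 3327929/4 ≈ 8.3198e+5)
1/(l + M(-59)) = 1/(3327929/4 - 59) = 1/(3327693/4) = 4/3327693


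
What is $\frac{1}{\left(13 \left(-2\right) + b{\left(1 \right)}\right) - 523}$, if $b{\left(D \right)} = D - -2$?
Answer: $- \frac{1}{546} \approx -0.0018315$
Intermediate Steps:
$b{\left(D \right)} = 2 + D$ ($b{\left(D \right)} = D + 2 = 2 + D$)
$\frac{1}{\left(13 \left(-2\right) + b{\left(1 \right)}\right) - 523} = \frac{1}{\left(13 \left(-2\right) + \left(2 + 1\right)\right) - 523} = \frac{1}{\left(-26 + 3\right) - 523} = \frac{1}{-23 - 523} = \frac{1}{-546} = - \frac{1}{546}$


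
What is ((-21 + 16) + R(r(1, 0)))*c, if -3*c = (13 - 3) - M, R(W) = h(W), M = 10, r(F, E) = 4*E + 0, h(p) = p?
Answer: 0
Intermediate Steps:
r(F, E) = 4*E
R(W) = W
c = 0 (c = -((13 - 3) - 1*10)/3 = -(10 - 10)/3 = -⅓*0 = 0)
((-21 + 16) + R(r(1, 0)))*c = ((-21 + 16) + 4*0)*0 = (-5 + 0)*0 = -5*0 = 0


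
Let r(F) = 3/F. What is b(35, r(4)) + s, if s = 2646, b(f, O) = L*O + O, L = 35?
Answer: 2673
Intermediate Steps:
b(f, O) = 36*O (b(f, O) = 35*O + O = 36*O)
b(35, r(4)) + s = 36*(3/4) + 2646 = 36*(3*(¼)) + 2646 = 36*(¾) + 2646 = 27 + 2646 = 2673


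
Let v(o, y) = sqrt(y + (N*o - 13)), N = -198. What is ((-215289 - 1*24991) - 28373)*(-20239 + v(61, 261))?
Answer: 5437268067 - 3492489*I*sqrt(70) ≈ 5.4373e+9 - 2.922e+7*I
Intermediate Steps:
v(o, y) = sqrt(-13 + y - 198*o) (v(o, y) = sqrt(y + (-198*o - 13)) = sqrt(y + (-13 - 198*o)) = sqrt(-13 + y - 198*o))
((-215289 - 1*24991) - 28373)*(-20239 + v(61, 261)) = ((-215289 - 1*24991) - 28373)*(-20239 + sqrt(-13 + 261 - 198*61)) = ((-215289 - 24991) - 28373)*(-20239 + sqrt(-13 + 261 - 12078)) = (-240280 - 28373)*(-20239 + sqrt(-11830)) = -268653*(-20239 + 13*I*sqrt(70)) = 5437268067 - 3492489*I*sqrt(70)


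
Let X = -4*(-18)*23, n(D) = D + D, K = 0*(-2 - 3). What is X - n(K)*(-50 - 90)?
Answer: 1656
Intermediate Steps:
K = 0 (K = 0*(-5) = 0)
n(D) = 2*D
X = 1656 (X = 72*23 = 1656)
X - n(K)*(-50 - 90) = 1656 - 2*0*(-50 - 90) = 1656 - 0*(-140) = 1656 - 1*0 = 1656 + 0 = 1656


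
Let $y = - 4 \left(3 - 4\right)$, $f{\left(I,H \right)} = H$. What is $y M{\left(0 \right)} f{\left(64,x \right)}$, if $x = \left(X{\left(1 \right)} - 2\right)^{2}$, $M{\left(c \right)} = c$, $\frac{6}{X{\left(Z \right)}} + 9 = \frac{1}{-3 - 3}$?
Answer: $0$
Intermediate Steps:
$X{\left(Z \right)} = - \frac{36}{55}$ ($X{\left(Z \right)} = \frac{6}{-9 + \frac{1}{-3 - 3}} = \frac{6}{-9 + \frac{1}{-6}} = \frac{6}{-9 - \frac{1}{6}} = \frac{6}{- \frac{55}{6}} = 6 \left(- \frac{6}{55}\right) = - \frac{36}{55}$)
$x = \frac{21316}{3025}$ ($x = \left(- \frac{36}{55} - 2\right)^{2} = \left(- \frac{146}{55}\right)^{2} = \frac{21316}{3025} \approx 7.0466$)
$y = 4$ ($y = \left(-4\right) \left(-1\right) = 4$)
$y M{\left(0 \right)} f{\left(64,x \right)} = 4 \cdot 0 \cdot \frac{21316}{3025} = 0 \cdot \frac{21316}{3025} = 0$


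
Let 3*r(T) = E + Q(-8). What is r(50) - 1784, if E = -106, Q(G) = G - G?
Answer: -5458/3 ≈ -1819.3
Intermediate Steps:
Q(G) = 0
r(T) = -106/3 (r(T) = (-106 + 0)/3 = (1/3)*(-106) = -106/3)
r(50) - 1784 = -106/3 - 1784 = -5458/3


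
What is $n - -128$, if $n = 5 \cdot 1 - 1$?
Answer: $132$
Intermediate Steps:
$n = 4$ ($n = 5 - 1 = 4$)
$n - -128 = 4 - -128 = 4 + 128 = 132$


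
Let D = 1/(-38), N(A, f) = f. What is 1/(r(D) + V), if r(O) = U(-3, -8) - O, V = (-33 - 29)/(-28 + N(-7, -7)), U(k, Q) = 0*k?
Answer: 1330/2391 ≈ 0.55625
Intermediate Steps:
U(k, Q) = 0
D = -1/38 ≈ -0.026316
V = 62/35 (V = (-33 - 29)/(-28 - 7) = -62/(-35) = -1/35*(-62) = 62/35 ≈ 1.7714)
r(O) = -O (r(O) = 0 - O = -O)
1/(r(D) + V) = 1/(-1*(-1/38) + 62/35) = 1/(1/38 + 62/35) = 1/(2391/1330) = 1330/2391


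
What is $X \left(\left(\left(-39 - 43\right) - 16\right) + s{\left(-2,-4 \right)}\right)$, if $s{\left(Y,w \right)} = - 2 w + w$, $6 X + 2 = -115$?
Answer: $1833$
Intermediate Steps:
$X = - \frac{39}{2}$ ($X = - \frac{1}{3} + \frac{1}{6} \left(-115\right) = - \frac{1}{3} - \frac{115}{6} = - \frac{39}{2} \approx -19.5$)
$s{\left(Y,w \right)} = - w$
$X \left(\left(\left(-39 - 43\right) - 16\right) + s{\left(-2,-4 \right)}\right) = - \frac{39 \left(\left(\left(-39 - 43\right) - 16\right) - -4\right)}{2} = - \frac{39 \left(\left(-82 - 16\right) + 4\right)}{2} = - \frac{39 \left(-98 + 4\right)}{2} = \left(- \frac{39}{2}\right) \left(-94\right) = 1833$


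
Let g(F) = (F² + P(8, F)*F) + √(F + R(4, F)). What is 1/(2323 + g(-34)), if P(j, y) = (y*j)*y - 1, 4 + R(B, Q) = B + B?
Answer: -310919/96670624591 - I*√30/96670624591 ≈ -3.2163e-6 - 5.6659e-11*I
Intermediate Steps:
R(B, Q) = -4 + 2*B (R(B, Q) = -4 + (B + B) = -4 + 2*B)
P(j, y) = -1 + j*y² (P(j, y) = (j*y)*y - 1 = j*y² - 1 = -1 + j*y²)
g(F) = F² + √(4 + F) + F*(-1 + 8*F²) (g(F) = (F² + (-1 + 8*F²)*F) + √(F + (-4 + 2*4)) = (F² + F*(-1 + 8*F²)) + √(F + (-4 + 8)) = (F² + F*(-1 + 8*F²)) + √(F + 4) = (F² + F*(-1 + 8*F²)) + √(4 + F) = F² + √(4 + F) + F*(-1 + 8*F²))
1/(2323 + g(-34)) = 1/(2323 + ((-34)² + √(4 - 34) - 1*(-34) + 8*(-34)³)) = 1/(2323 + (1156 + √(-30) + 34 + 8*(-39304))) = 1/(2323 + (1156 + I*√30 + 34 - 314432)) = 1/(2323 + (-313242 + I*√30)) = 1/(-310919 + I*√30)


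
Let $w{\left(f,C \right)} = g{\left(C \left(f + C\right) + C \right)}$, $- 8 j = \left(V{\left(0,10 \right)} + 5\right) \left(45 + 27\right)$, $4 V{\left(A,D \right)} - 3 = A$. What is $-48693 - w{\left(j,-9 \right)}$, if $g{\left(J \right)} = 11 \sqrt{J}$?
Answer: $-48693 - \frac{33 \sqrt{239}}{2} \approx -48948.0$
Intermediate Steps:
$V{\left(A,D \right)} = \frac{3}{4} + \frac{A}{4}$
$j = - \frac{207}{4}$ ($j = - \frac{\left(\left(\frac{3}{4} + \frac{1}{4} \cdot 0\right) + 5\right) \left(45 + 27\right)}{8} = - \frac{\left(\left(\frac{3}{4} + 0\right) + 5\right) 72}{8} = - \frac{\left(\frac{3}{4} + 5\right) 72}{8} = - \frac{\frac{23}{4} \cdot 72}{8} = \left(- \frac{1}{8}\right) 414 = - \frac{207}{4} \approx -51.75$)
$w{\left(f,C \right)} = 11 \sqrt{C + C \left(C + f\right)}$ ($w{\left(f,C \right)} = 11 \sqrt{C \left(f + C\right) + C} = 11 \sqrt{C \left(C + f\right) + C} = 11 \sqrt{C + C \left(C + f\right)}$)
$-48693 - w{\left(j,-9 \right)} = -48693 - 11 \sqrt{- 9 \left(1 - 9 - \frac{207}{4}\right)} = -48693 - 11 \sqrt{\left(-9\right) \left(- \frac{239}{4}\right)} = -48693 - 11 \sqrt{\frac{2151}{4}} = -48693 - 11 \frac{3 \sqrt{239}}{2} = -48693 - \frac{33 \sqrt{239}}{2}$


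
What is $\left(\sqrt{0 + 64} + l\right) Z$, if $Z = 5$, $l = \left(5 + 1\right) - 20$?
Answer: $-30$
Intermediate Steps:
$l = -14$ ($l = 6 - 20 = -14$)
$\left(\sqrt{0 + 64} + l\right) Z = \left(\sqrt{0 + 64} - 14\right) 5 = \left(\sqrt{64} - 14\right) 5 = \left(8 - 14\right) 5 = \left(-6\right) 5 = -30$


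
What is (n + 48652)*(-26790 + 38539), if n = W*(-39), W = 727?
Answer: 238492951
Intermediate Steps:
n = -28353 (n = 727*(-39) = -28353)
(n + 48652)*(-26790 + 38539) = (-28353 + 48652)*(-26790 + 38539) = 20299*11749 = 238492951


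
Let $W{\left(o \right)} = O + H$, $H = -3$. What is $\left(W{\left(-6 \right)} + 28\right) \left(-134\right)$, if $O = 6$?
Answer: $-4154$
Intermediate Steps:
$W{\left(o \right)} = 3$ ($W{\left(o \right)} = 6 - 3 = 3$)
$\left(W{\left(-6 \right)} + 28\right) \left(-134\right) = \left(3 + 28\right) \left(-134\right) = 31 \left(-134\right) = -4154$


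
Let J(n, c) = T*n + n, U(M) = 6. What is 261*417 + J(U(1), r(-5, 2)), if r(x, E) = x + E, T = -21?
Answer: 108717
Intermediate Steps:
r(x, E) = E + x
J(n, c) = -20*n (J(n, c) = -21*n + n = -20*n)
261*417 + J(U(1), r(-5, 2)) = 261*417 - 20*6 = 108837 - 120 = 108717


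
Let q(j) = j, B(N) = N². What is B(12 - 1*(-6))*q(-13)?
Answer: -4212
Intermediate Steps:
B(12 - 1*(-6))*q(-13) = (12 - 1*(-6))²*(-13) = (12 + 6)²*(-13) = 18²*(-13) = 324*(-13) = -4212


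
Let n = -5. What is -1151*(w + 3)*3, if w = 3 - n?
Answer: -37983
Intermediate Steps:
w = 8 (w = 3 - 1*(-5) = 3 + 5 = 8)
-1151*(w + 3)*3 = -1151*(8 + 3)*3 = -12661*3 = -1151*33 = -37983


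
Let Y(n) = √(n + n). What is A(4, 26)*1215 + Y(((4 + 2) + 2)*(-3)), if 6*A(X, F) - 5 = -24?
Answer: -7695/2 + 4*I*√3 ≈ -3847.5 + 6.9282*I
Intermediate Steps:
A(X, F) = -19/6 (A(X, F) = ⅚ + (⅙)*(-24) = ⅚ - 4 = -19/6)
Y(n) = √2*√n (Y(n) = √(2*n) = √2*√n)
A(4, 26)*1215 + Y(((4 + 2) + 2)*(-3)) = -19/6*1215 + √2*√(((4 + 2) + 2)*(-3)) = -7695/2 + √2*√((6 + 2)*(-3)) = -7695/2 + √2*√(8*(-3)) = -7695/2 + √2*√(-24) = -7695/2 + √2*(2*I*√6) = -7695/2 + 4*I*√3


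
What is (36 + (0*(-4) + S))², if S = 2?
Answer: 1444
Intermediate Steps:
(36 + (0*(-4) + S))² = (36 + (0*(-4) + 2))² = (36 + (0 + 2))² = (36 + 2)² = 38² = 1444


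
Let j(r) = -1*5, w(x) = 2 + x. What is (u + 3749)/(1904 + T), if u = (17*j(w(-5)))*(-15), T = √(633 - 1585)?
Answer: 10048/3809 - 1256*I*√238/453271 ≈ 2.638 - 0.042748*I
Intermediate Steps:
j(r) = -5
T = 2*I*√238 (T = √(-952) = 2*I*√238 ≈ 30.854*I)
u = 1275 (u = (17*(-5))*(-15) = -85*(-15) = 1275)
(u + 3749)/(1904 + T) = (1275 + 3749)/(1904 + 2*I*√238) = 5024/(1904 + 2*I*√238)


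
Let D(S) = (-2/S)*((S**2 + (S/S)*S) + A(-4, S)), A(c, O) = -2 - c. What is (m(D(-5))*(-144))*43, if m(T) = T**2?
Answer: -11987712/25 ≈ -4.7951e+5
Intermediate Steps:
D(S) = -2*(2 + S + S**2)/S (D(S) = (-2/S)*((S**2 + (S/S)*S) + (-2 - 1*(-4))) = (-2/S)*((S**2 + 1*S) + (-2 + 4)) = (-2/S)*((S**2 + S) + 2) = (-2/S)*((S + S**2) + 2) = (-2/S)*(2 + S + S**2) = -2*(2 + S + S**2)/S)
(m(D(-5))*(-144))*43 = ((-2 - 4/(-5) - 2*(-5))**2*(-144))*43 = ((-2 - 4*(-1/5) + 10)**2*(-144))*43 = ((-2 + 4/5 + 10)**2*(-144))*43 = ((44/5)**2*(-144))*43 = ((1936/25)*(-144))*43 = -278784/25*43 = -11987712/25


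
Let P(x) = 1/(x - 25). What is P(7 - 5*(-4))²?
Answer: ¼ ≈ 0.25000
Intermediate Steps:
P(x) = 1/(-25 + x)
P(7 - 5*(-4))² = (1/(-25 + (7 - 5*(-4))))² = (1/(-25 + (7 + 20)))² = (1/(-25 + 27))² = (1/2)² = (½)² = ¼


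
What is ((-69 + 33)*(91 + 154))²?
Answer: 77792400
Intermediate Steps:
((-69 + 33)*(91 + 154))² = (-36*245)² = (-8820)² = 77792400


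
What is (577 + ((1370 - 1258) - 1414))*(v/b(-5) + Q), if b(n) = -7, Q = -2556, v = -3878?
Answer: 1451450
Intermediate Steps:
(577 + ((1370 - 1258) - 1414))*(v/b(-5) + Q) = (577 + ((1370 - 1258) - 1414))*(-3878/(-7) - 2556) = (577 + (112 - 1414))*(-3878*(-⅐) - 2556) = (577 - 1302)*(554 - 2556) = -725*(-2002) = 1451450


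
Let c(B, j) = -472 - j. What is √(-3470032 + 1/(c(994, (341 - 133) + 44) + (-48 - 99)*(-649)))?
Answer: I*√31105759103792633/94679 ≈ 1862.8*I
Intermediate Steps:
√(-3470032 + 1/(c(994, (341 - 133) + 44) + (-48 - 99)*(-649))) = √(-3470032 + 1/((-472 - ((341 - 133) + 44)) + (-48 - 99)*(-649))) = √(-3470032 + 1/((-472 - (208 + 44)) - 147*(-649))) = √(-3470032 + 1/((-472 - 1*252) + 95403)) = √(-3470032 + 1/((-472 - 252) + 95403)) = √(-3470032 + 1/(-724 + 95403)) = √(-3470032 + 1/94679) = √(-328539159727/94679) = I*√31105759103792633/94679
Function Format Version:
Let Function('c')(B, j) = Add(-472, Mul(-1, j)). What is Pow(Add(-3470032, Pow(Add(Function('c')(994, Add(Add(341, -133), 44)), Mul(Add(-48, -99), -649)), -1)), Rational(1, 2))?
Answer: Mul(Rational(1, 94679), I, Pow(31105759103792633, Rational(1, 2))) ≈ Mul(1862.8, I)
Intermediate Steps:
Pow(Add(-3470032, Pow(Add(Function('c')(994, Add(Add(341, -133), 44)), Mul(Add(-48, -99), -649)), -1)), Rational(1, 2)) = Pow(Add(-3470032, Pow(Add(Add(-472, Mul(-1, Add(Add(341, -133), 44))), Mul(Add(-48, -99), -649)), -1)), Rational(1, 2)) = Pow(Add(-3470032, Pow(Add(Add(-472, Mul(-1, Add(208, 44))), Mul(-147, -649)), -1)), Rational(1, 2)) = Pow(Add(-3470032, Pow(Add(Add(-472, Mul(-1, 252)), 95403), -1)), Rational(1, 2)) = Pow(Add(-3470032, Pow(Add(Add(-472, -252), 95403), -1)), Rational(1, 2)) = Pow(Add(-3470032, Pow(Add(-724, 95403), -1)), Rational(1, 2)) = Pow(Add(-3470032, Pow(94679, -1)), Rational(1, 2)) = Pow(Add(-3470032, Rational(1, 94679)), Rational(1, 2)) = Pow(Rational(-328539159727, 94679), Rational(1, 2)) = Mul(Rational(1, 94679), I, Pow(31105759103792633, Rational(1, 2)))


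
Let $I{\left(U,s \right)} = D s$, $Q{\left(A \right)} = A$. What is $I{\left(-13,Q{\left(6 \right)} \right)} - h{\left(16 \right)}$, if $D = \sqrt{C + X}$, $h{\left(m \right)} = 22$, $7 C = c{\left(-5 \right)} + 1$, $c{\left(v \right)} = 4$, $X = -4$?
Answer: $-22 + \frac{6 i \sqrt{161}}{7} \approx -22.0 + 10.876 i$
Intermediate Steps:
$C = \frac{5}{7}$ ($C = \frac{4 + 1}{7} = \frac{1}{7} \cdot 5 = \frac{5}{7} \approx 0.71429$)
$D = \frac{i \sqrt{161}}{7}$ ($D = \sqrt{\frac{5}{7} - 4} = \sqrt{- \frac{23}{7}} = \frac{i \sqrt{161}}{7} \approx 1.8127 i$)
$I{\left(U,s \right)} = \frac{i s \sqrt{161}}{7}$ ($I{\left(U,s \right)} = \frac{i \sqrt{161}}{7} s = \frac{i s \sqrt{161}}{7}$)
$I{\left(-13,Q{\left(6 \right)} \right)} - h{\left(16 \right)} = \frac{1}{7} i 6 \sqrt{161} - 22 = \frac{6 i \sqrt{161}}{7} - 22 = -22 + \frac{6 i \sqrt{161}}{7}$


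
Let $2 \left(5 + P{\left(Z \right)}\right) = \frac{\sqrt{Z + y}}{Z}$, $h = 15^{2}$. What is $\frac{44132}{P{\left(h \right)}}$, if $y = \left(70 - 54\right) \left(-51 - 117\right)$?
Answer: $- \frac{876150000}{99313} - \frac{389400 i \sqrt{2463}}{99313} \approx -8822.1 - 194.59 i$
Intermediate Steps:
$y = -2688$ ($y = 16 \left(-168\right) = -2688$)
$h = 225$
$P{\left(Z \right)} = -5 + \frac{\sqrt{-2688 + Z}}{2 Z}$ ($P{\left(Z \right)} = -5 + \frac{\sqrt{Z - 2688} \frac{1}{Z}}{2} = -5 + \frac{\sqrt{-2688 + Z} \frac{1}{Z}}{2} = -5 + \frac{\frac{1}{Z} \sqrt{-2688 + Z}}{2} = -5 + \frac{\sqrt{-2688 + Z}}{2 Z}$)
$\frac{44132}{P{\left(h \right)}} = \frac{44132}{-5 + \frac{\sqrt{-2688 + 225}}{2 \cdot 225}} = \frac{44132}{-5 + \frac{1}{2} \cdot \frac{1}{225} \sqrt{-2463}} = \frac{44132}{-5 + \frac{1}{2} \cdot \frac{1}{225} i \sqrt{2463}} = \frac{44132}{-5 + \frac{i \sqrt{2463}}{450}}$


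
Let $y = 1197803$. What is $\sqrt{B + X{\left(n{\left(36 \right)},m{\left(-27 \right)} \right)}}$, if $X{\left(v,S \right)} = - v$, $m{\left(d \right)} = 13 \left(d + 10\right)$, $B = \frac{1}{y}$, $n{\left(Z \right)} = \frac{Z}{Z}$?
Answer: $\frac{i \sqrt{1434730829006}}{1197803} \approx 1.0 i$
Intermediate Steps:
$n{\left(Z \right)} = 1$
$B = \frac{1}{1197803} \approx 8.3486 \cdot 10^{-7}$
$m{\left(d \right)} = 130 + 13 d$ ($m{\left(d \right)} = 13 \left(10 + d\right) = 130 + 13 d$)
$\sqrt{B + X{\left(n{\left(36 \right)},m{\left(-27 \right)} \right)}} = \sqrt{\frac{1}{1197803} - 1} = \sqrt{- \frac{1197802}{1197803}} = \frac{i \sqrt{1434730829006}}{1197803}$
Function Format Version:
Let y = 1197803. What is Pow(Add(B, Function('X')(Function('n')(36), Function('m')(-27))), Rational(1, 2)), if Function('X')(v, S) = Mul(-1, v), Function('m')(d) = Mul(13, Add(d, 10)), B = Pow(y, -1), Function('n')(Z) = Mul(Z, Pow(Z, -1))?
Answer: Mul(Rational(1, 1197803), I, Pow(1434730829006, Rational(1, 2))) ≈ Mul(1.0000, I)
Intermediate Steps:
Function('n')(Z) = 1
B = Rational(1, 1197803) (B = Pow(1197803, -1) = Rational(1, 1197803) ≈ 8.3486e-7)
Function('m')(d) = Add(130, Mul(13, d)) (Function('m')(d) = Mul(13, Add(10, d)) = Add(130, Mul(13, d)))
Pow(Add(B, Function('X')(Function('n')(36), Function('m')(-27))), Rational(1, 2)) = Pow(Add(Rational(1, 1197803), Mul(-1, 1)), Rational(1, 2)) = Pow(Add(Rational(1, 1197803), -1), Rational(1, 2)) = Pow(Rational(-1197802, 1197803), Rational(1, 2)) = Mul(Rational(1, 1197803), I, Pow(1434730829006, Rational(1, 2)))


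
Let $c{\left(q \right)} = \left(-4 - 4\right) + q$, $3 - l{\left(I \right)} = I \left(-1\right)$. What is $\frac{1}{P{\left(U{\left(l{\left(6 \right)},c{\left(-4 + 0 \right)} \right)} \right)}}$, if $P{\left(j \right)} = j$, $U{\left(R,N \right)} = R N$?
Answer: $- \frac{1}{108} \approx -0.0092593$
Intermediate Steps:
$l{\left(I \right)} = 3 + I$ ($l{\left(I \right)} = 3 - I \left(-1\right) = 3 - - I = 3 + I$)
$c{\left(q \right)} = -8 + q$
$U{\left(R,N \right)} = N R$
$\frac{1}{P{\left(U{\left(l{\left(6 \right)},c{\left(-4 + 0 \right)} \right)} \right)}} = \frac{1}{\left(-8 + \left(-4 + 0\right)\right) \left(3 + 6\right)} = \frac{1}{\left(-8 - 4\right) 9} = \frac{1}{\left(-12\right) 9} = \frac{1}{-108} = - \frac{1}{108}$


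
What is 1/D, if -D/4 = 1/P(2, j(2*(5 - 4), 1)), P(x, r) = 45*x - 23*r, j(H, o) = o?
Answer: -67/4 ≈ -16.750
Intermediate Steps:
P(x, r) = -23*r + 45*x
D = -4/67 (D = -4/(-23*1 + 45*2) = -4/(-23 + 90) = -4/67 ≈ -0.059702)
1/D = 1/(-4/67) = -67/4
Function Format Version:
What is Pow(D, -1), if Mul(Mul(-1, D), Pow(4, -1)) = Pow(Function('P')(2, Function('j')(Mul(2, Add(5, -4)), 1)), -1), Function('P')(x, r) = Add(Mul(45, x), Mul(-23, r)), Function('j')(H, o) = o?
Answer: Rational(-67, 4) ≈ -16.750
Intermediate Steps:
Function('P')(x, r) = Add(Mul(-23, r), Mul(45, x))
D = Rational(-4, 67) (D = Mul(-4, Pow(Add(Mul(-23, 1), Mul(45, 2)), -1)) = Mul(-4, Pow(Add(-23, 90), -1)) = Mul(-4, Pow(67, -1)) = Mul(-4, Rational(1, 67)) = Rational(-4, 67) ≈ -0.059702)
Pow(D, -1) = Pow(Rational(-4, 67), -1) = Rational(-67, 4)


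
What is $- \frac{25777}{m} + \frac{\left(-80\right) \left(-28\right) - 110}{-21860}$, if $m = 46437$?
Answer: $- \frac{66239603}{101511282} \approx -0.65253$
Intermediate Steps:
$- \frac{25777}{m} + \frac{\left(-80\right) \left(-28\right) - 110}{-21860} = - \frac{25777}{46437} + \frac{\left(-80\right) \left(-28\right) - 110}{-21860} = \left(-25777\right) \frac{1}{46437} + \left(2240 - 110\right) \left(- \frac{1}{21860}\right) = - \frac{25777}{46437} + 2130 \left(- \frac{1}{21860}\right) = - \frac{25777}{46437} - \frac{213}{2186} = - \frac{66239603}{101511282}$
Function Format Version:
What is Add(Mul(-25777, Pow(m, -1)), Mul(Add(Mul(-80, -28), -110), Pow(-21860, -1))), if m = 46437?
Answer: Rational(-66239603, 101511282) ≈ -0.65253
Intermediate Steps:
Add(Mul(-25777, Pow(m, -1)), Mul(Add(Mul(-80, -28), -110), Pow(-21860, -1))) = Add(Mul(-25777, Pow(46437, -1)), Mul(Add(Mul(-80, -28), -110), Pow(-21860, -1))) = Add(Mul(-25777, Rational(1, 46437)), Mul(Add(2240, -110), Rational(-1, 21860))) = Add(Rational(-25777, 46437), Mul(2130, Rational(-1, 21860))) = Add(Rational(-25777, 46437), Rational(-213, 2186)) = Rational(-66239603, 101511282)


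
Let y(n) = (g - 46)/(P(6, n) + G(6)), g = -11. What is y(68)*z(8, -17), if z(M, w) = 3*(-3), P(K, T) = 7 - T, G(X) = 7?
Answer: -19/2 ≈ -9.5000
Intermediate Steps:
z(M, w) = -9
y(n) = -57/(14 - n) (y(n) = (-11 - 46)/((7 - n) + 7) = -57/(14 - n))
y(68)*z(8, -17) = (57/(-14 + 68))*(-9) = (57/54)*(-9) = (57*(1/54))*(-9) = (19/18)*(-9) = -19/2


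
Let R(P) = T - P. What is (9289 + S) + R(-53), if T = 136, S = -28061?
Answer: -18583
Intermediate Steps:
R(P) = 136 - P
(9289 + S) + R(-53) = (9289 - 28061) + (136 - 1*(-53)) = -18772 + (136 + 53) = -18772 + 189 = -18583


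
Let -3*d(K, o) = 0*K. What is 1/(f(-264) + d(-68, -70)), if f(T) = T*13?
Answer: -1/3432 ≈ -0.00029138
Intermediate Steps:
f(T) = 13*T
d(K, o) = 0 (d(K, o) = -0*K = -⅓*0 = 0)
1/(f(-264) + d(-68, -70)) = 1/(13*(-264) + 0) = 1/(-3432 + 0) = 1/(-3432) = -1/3432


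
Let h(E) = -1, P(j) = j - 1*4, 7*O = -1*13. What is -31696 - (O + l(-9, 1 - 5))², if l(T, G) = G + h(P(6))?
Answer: -1555408/49 ≈ -31743.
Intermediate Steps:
O = -13/7 (O = (-1*13)/7 = (⅐)*(-13) = -13/7 ≈ -1.8571)
P(j) = -4 + j (P(j) = j - 4 = -4 + j)
l(T, G) = -1 + G (l(T, G) = G - 1 = -1 + G)
-31696 - (O + l(-9, 1 - 5))² = -31696 - (-13/7 + (-1 + (1 - 5)))² = -31696 - (-13/7 + (-1 - 4))² = -31696 - (-13/7 - 5)² = -31696 - (-48/7)² = -31696 - 1*2304/49 = -31696 - 2304/49 = -1555408/49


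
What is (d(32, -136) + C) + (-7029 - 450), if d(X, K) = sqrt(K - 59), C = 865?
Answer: -6614 + I*sqrt(195) ≈ -6614.0 + 13.964*I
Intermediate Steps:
d(X, K) = sqrt(-59 + K)
(d(32, -136) + C) + (-7029 - 450) = (sqrt(-59 - 136) + 865) + (-7029 - 450) = (sqrt(-195) + 865) - 7479 = (I*sqrt(195) + 865) - 7479 = (865 + I*sqrt(195)) - 7479 = -6614 + I*sqrt(195)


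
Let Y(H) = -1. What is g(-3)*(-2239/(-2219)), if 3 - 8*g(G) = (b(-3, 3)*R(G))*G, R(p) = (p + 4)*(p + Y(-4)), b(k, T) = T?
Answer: -73887/17752 ≈ -4.1622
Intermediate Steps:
R(p) = (-1 + p)*(4 + p) (R(p) = (p + 4)*(p - 1) = (4 + p)*(-1 + p) = (-1 + p)*(4 + p))
g(G) = 3/8 - G*(-12 + 3*G² + 9*G)/8 (g(G) = 3/8 - 3*(-4 + G² + 3*G)*G/8 = 3/8 - (-12 + 3*G² + 9*G)*G/8 = 3/8 - G*(-12 + 3*G² + 9*G)/8)
g(-3)*(-2239/(-2219)) = (3/8 - 3/8*(-3)*(-4 + (-3)² + 3*(-3)))*(-2239/(-2219)) = (3/8 - 3/8*(-3)*(-4 + 9 - 9))*(-2239*(-1/2219)) = (3/8 - 3/8*(-3)*(-4))*(2239/2219) = (3/8 - 9/2)*(2239/2219) = -33/8*2239/2219 = -73887/17752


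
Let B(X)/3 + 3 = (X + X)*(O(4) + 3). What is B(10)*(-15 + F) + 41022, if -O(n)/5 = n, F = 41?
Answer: 14268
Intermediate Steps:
O(n) = -5*n
B(X) = -9 - 102*X (B(X) = -9 + 3*((X + X)*(-5*4 + 3)) = -9 + 3*((2*X)*(-20 + 3)) = -9 + 3*((2*X)*(-17)) = -9 + 3*(-34*X) = -9 - 102*X)
B(10)*(-15 + F) + 41022 = (-9 - 102*10)*(-15 + 41) + 41022 = (-9 - 1020)*26 + 41022 = -1029*26 + 41022 = -26754 + 41022 = 14268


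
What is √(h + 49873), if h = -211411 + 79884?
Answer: I*√81654 ≈ 285.75*I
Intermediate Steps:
h = -131527
√(h + 49873) = √(-131527 + 49873) = √(-81654) = I*√81654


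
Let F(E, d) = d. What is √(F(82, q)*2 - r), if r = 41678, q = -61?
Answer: 10*I*√418 ≈ 204.45*I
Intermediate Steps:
√(F(82, q)*2 - r) = √(-61*2 - 1*41678) = √(-122 - 41678) = √(-41800) = 10*I*√418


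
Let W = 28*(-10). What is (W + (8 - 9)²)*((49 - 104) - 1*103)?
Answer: 44082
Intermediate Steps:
W = -280
(W + (8 - 9)²)*((49 - 104) - 1*103) = (-280 + (8 - 9)²)*((49 - 104) - 1*103) = (-280 + (-1)²)*(-55 - 103) = (-280 + 1)*(-158) = -279*(-158) = 44082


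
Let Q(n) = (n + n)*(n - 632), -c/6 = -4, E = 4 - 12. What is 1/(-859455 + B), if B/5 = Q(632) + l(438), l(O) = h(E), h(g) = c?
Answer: -1/859335 ≈ -1.1637e-6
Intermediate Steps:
E = -8
c = 24 (c = -6*(-4) = 24)
h(g) = 24
Q(n) = 2*n*(-632 + n) (Q(n) = (2*n)*(-632 + n) = 2*n*(-632 + n))
l(O) = 24
B = 120 (B = 5*(2*632*(-632 + 632) + 24) = 5*(2*632*0 + 24) = 5*(0 + 24) = 5*24 = 120)
1/(-859455 + B) = 1/(-859455 + 120) = 1/(-859335) = -1/859335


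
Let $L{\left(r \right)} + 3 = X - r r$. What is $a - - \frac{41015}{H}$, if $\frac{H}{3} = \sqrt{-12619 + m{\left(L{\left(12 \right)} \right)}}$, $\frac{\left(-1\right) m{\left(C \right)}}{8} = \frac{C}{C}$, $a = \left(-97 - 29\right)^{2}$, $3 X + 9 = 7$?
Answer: $15876 - \frac{41015 i \sqrt{1403}}{12627} \approx 15876.0 - 121.67 i$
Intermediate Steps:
$X = - \frac{2}{3}$ ($X = -3 + \frac{1}{3} \cdot 7 = -3 + \frac{7}{3} = - \frac{2}{3} \approx -0.66667$)
$L{\left(r \right)} = - \frac{11}{3} - r^{2}$ ($L{\left(r \right)} = -3 - \left(\frac{2}{3} + r r\right) = -3 - \left(\frac{2}{3} + r^{2}\right) = - \frac{11}{3} - r^{2}$)
$a = 15876$ ($a = \left(-126\right)^{2} = 15876$)
$m{\left(C \right)} = -8$ ($m{\left(C \right)} = - 8 \frac{C}{C} = \left(-8\right) 1 = -8$)
$H = 9 i \sqrt{1403}$ ($H = 3 \sqrt{-12619 - 8} = 3 \sqrt{-12627} = 3 \cdot 3 i \sqrt{1403} = 9 i \sqrt{1403} \approx 337.11 i$)
$a - - \frac{41015}{H} = 15876 - - \frac{41015}{9 i \sqrt{1403}} = 15876 - - 41015 \left(- \frac{i \sqrt{1403}}{12627}\right) = 15876 - \frac{41015 i \sqrt{1403}}{12627}$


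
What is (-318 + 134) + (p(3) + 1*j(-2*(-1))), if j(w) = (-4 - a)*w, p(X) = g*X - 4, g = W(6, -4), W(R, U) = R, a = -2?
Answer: -174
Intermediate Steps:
g = 6
p(X) = -4 + 6*X (p(X) = 6*X - 4 = -4 + 6*X)
j(w) = -2*w (j(w) = (-4 - 1*(-2))*w = (-4 + 2)*w = -2*w)
(-318 + 134) + (p(3) + 1*j(-2*(-1))) = (-318 + 134) + ((-4 + 6*3) + 1*(-(-4)*(-1))) = -184 + ((-4 + 18) + 1*(-2*2)) = -184 + (14 + 1*(-4)) = -184 + (14 - 4) = -184 + 10 = -174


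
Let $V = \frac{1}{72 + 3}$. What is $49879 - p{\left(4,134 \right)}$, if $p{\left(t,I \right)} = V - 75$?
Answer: $\frac{3746549}{75} \approx 49954.0$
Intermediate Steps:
$V = \frac{1}{75} \approx 0.013333$
$p{\left(t,I \right)} = - \frac{5624}{75}$ ($p{\left(t,I \right)} = \frac{1}{75} - 75 = - \frac{5624}{75}$)
$49879 - p{\left(4,134 \right)} = 49879 - - \frac{5624}{75} = 49879 + \frac{5624}{75} = \frac{3746549}{75}$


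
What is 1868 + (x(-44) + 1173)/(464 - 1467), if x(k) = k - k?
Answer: 110143/59 ≈ 1866.8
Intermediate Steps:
x(k) = 0
1868 + (x(-44) + 1173)/(464 - 1467) = 1868 + (0 + 1173)/(464 - 1467) = 1868 + 1173/(-1003) = 1868 + 1173*(-1/1003) = 1868 - 69/59 = 110143/59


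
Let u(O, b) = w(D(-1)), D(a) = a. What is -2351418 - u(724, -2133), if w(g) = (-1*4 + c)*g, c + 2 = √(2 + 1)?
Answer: -2351424 + √3 ≈ -2.3514e+6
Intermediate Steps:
c = -2 + √3 (c = -2 + √(2 + 1) = -2 + √3 ≈ -0.26795)
w(g) = g*(-6 + √3) (w(g) = (-1*4 + (-2 + √3))*g = (-4 + (-2 + √3))*g = (-6 + √3)*g = g*(-6 + √3))
u(O, b) = 6 - √3 (u(O, b) = -(-6 + √3) = 6 - √3)
-2351418 - u(724, -2133) = -2351418 - (6 - √3) = -2351418 + (-6 + √3) = -2351424 + √3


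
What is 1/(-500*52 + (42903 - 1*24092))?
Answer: -1/7189 ≈ -0.00013910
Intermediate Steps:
1/(-500*52 + (42903 - 1*24092)) = 1/(-26000 + (42903 - 24092)) = 1/(-26000 + 18811) = 1/(-7189) = -1/7189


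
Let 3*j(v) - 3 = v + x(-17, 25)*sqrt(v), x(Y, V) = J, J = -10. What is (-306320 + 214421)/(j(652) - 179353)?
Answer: 12346722549/24066916168 - 459495*sqrt(163)/24066916168 ≈ 0.51277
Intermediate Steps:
x(Y, V) = -10
j(v) = 1 - 10*sqrt(v)/3 + v/3 (j(v) = 1 + (v - 10*sqrt(v))/3 = 1 + (-10*sqrt(v)/3 + v/3) = 1 - 10*sqrt(v)/3 + v/3)
(-306320 + 214421)/(j(652) - 179353) = (-306320 + 214421)/((1 - 20*sqrt(163)/3 + (1/3)*652) - 179353) = -91899/((1 - 20*sqrt(163)/3 + 652/3) - 179353) = -91899/((655/3 - 20*sqrt(163)/3) - 179353) = -91899/(-537404/3 - 20*sqrt(163)/3)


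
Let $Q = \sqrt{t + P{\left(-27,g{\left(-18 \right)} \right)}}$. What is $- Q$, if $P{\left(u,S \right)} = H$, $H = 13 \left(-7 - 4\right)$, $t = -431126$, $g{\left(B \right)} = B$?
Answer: $- i \sqrt{431269} \approx - 656.71 i$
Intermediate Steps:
$H = -143$ ($H = 13 \left(-11\right) = -143$)
$P{\left(u,S \right)} = -143$
$Q = i \sqrt{431269}$ ($Q = \sqrt{-431126 - 143} = \sqrt{-431269} = i \sqrt{431269} \approx 656.71 i$)
$- Q = - i \sqrt{431269}$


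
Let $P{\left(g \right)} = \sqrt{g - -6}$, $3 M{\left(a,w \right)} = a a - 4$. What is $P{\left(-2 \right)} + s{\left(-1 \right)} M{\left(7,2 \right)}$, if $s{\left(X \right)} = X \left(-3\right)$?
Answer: $47$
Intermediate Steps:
$M{\left(a,w \right)} = - \frac{4}{3} + \frac{a^{2}}{3}$ ($M{\left(a,w \right)} = \frac{a a - 4}{3} = \frac{a^{2} - 4}{3} = \frac{-4 + a^{2}}{3} = - \frac{4}{3} + \frac{a^{2}}{3}$)
$s{\left(X \right)} = - 3 X$
$P{\left(g \right)} = \sqrt{6 + g}$ ($P{\left(g \right)} = \sqrt{g + 6} = \sqrt{6 + g}$)
$P{\left(-2 \right)} + s{\left(-1 \right)} M{\left(7,2 \right)} = \sqrt{6 - 2} + \left(-3\right) \left(-1\right) \left(- \frac{4}{3} + \frac{7^{2}}{3}\right) = \sqrt{4} + 3 \left(- \frac{4}{3} + \frac{1}{3} \cdot 49\right) = 2 + 3 \left(- \frac{4}{3} + \frac{49}{3}\right) = 2 + 3 \cdot 15 = 2 + 45 = 47$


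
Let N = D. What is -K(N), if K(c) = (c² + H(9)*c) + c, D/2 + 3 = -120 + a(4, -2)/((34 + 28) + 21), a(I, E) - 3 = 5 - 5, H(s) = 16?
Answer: -387848412/6889 ≈ -56300.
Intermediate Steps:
a(I, E) = 3 (a(I, E) = 3 + (5 - 5) = 3 + 0 = 3)
D = -20412/83 (D = -6 + 2*(-120 + 3/((34 + 28) + 21)) = -6 + 2*(-120 + 3/(62 + 21)) = -6 + 2*(-120 + 3/83) = -6 + 2*(-9957/83) = -6 - 19914/83 = -20412/83 ≈ -245.93)
N = -20412/83 ≈ -245.93
K(c) = c² + 17*c (K(c) = (c² + 16*c) + c = c² + 17*c)
-K(N) = -(-20412)*(17 - 20412/83)/83 = -(-20412)*(-19001)/(83*83) = -1*387848412/6889 = -387848412/6889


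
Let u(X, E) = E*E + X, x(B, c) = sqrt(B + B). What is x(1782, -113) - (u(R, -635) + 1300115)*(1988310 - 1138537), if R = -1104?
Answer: -1446514192428 + 18*sqrt(11) ≈ -1.4465e+12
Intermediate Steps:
x(B, c) = sqrt(2)*sqrt(B) (x(B, c) = sqrt(2*B) = sqrt(2)*sqrt(B))
u(X, E) = X + E**2 (u(X, E) = E**2 + X = X + E**2)
x(1782, -113) - (u(R, -635) + 1300115)*(1988310 - 1138537) = sqrt(2)*sqrt(1782) - ((-1104 + (-635)**2) + 1300115)*(1988310 - 1138537) = sqrt(2)*(9*sqrt(22)) - ((-1104 + 403225) + 1300115)*849773 = 18*sqrt(11) - (402121 + 1300115)*849773 = 18*sqrt(11) - 1702236*849773 = 18*sqrt(11) - 1*1446514192428 = 18*sqrt(11) - 1446514192428 = -1446514192428 + 18*sqrt(11)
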